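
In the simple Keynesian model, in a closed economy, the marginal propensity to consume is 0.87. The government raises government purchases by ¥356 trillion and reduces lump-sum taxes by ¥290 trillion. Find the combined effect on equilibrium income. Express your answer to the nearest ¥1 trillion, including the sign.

Expenditure multiplier = 1/(1 − MPC) = 1/(1 − 0.87) = 1/0.13 ≈ 7.692.
ΔG contributes k·ΔG = (+¥356 trillion) / 0.13 ≈ +¥2,738.5 trillion.
ΔT of −¥290 trillion changes first-round spending by −c·ΔT = +¥252.3 trillion, contributing k·(−c·ΔT) = (+¥252.3 trillion) / 0.13 ≈ +¥1,940.8 trillion.
Net ΔY = k(ΔG − c·ΔT) = (+¥608.3 trillion) / 0.13 ≈ +¥4,679 trillion.

+¥4,679 trillion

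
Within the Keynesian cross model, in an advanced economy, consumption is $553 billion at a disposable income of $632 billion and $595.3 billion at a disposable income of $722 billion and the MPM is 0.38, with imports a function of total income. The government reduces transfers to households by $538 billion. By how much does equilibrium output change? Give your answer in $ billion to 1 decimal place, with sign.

MPC = ΔC/ΔYd = (595.3 − 553)/(722 − 632) = 42.3/90 = 0.47.
The transfer change shifts disposable income by −$538 billion, so first-round consumption changes by c·ΔTR = 0.47 × (−$538 billion) = −$252.86 billion.
Expenditure multiplier = 1/(1 − c + m) = 1/(1 − 0.47 + 0.38) = 1/0.91 ≈ 1.099.
The transfer multiplier is c × k ≈ 0.516, so ΔY = k × (c·ΔTR) = (−$252.86 billion) / 0.91 ≈ −$277.9 billion.

−$277.9 billion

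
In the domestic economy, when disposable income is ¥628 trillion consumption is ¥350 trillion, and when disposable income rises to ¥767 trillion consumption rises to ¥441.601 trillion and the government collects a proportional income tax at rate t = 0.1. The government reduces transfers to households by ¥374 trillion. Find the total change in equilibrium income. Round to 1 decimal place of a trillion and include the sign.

MPC = ΔC/ΔYd = (441.601 − 350)/(767 − 628) = 91.601/139 = 0.659.
The transfer change shifts disposable income by −¥374 trillion, so first-round consumption changes by c·ΔTR = 0.659 × (−¥374 trillion) = −¥246.466 trillion.
Expenditure multiplier = 1/(1 − c(1−t)) = 1/(1 − 0.659×0.9) = 1/0.4069 ≈ 2.458.
The transfer multiplier is c × k ≈ 1.62, so ΔY = k × (c·ΔTR) = (−¥246.466 trillion) / 0.4069 ≈ −¥605.7 trillion.

−¥605.7 trillion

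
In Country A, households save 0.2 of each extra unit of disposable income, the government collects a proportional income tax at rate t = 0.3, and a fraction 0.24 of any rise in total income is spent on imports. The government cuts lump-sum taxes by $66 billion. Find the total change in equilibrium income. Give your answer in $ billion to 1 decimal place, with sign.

+$77.6 billion

MPC = 1 − MPS = 1 − 0.2 = 0.8.
A lump-sum tax change of −$66 billion shifts disposable income by +$66 billion; first-round consumption changes by −c × ΔT = −0.8 × (−$66 billion) = +$52.8 billion.
Expenditure multiplier = 1/(1 − c(1−t) + m) = 1/(1 − 0.8×0.7 + 0.24) = 1/0.68 ≈ 1.471.
The tax multiplier is −c × k ≈ −1.176, so ΔY = k × (−c·ΔT) = (+$52.8 billion) / 0.68 ≈ +$77.6 billion.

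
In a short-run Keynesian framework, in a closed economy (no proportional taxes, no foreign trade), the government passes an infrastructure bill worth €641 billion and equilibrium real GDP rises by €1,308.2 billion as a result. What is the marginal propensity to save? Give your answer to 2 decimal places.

Implied spending multiplier k = ΔY/ΔG = 1,308.2/641 ≈ 2.0409.
Since k = 1/(1 − MPC), MPC = 1 − 1/k = 1 − ΔG/ΔY = 1 − 641/1,308.2 ≈ 0.51.
MPS = 1 − MPC = 0.49.

0.49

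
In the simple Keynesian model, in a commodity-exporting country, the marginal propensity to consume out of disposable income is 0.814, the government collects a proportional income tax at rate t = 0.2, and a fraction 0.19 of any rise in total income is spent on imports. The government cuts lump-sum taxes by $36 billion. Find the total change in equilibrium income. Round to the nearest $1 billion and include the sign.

A lump-sum tax change of −$36 billion shifts disposable income by +$36 billion; first-round consumption changes by −c × ΔT = −0.814 × (−$36 billion) = +$29.304 billion.
Expenditure multiplier = 1/(1 − c(1−t) + m) = 1/(1 − 0.814×0.8 + 0.19) = 1/0.5388 ≈ 1.856.
The tax multiplier is −c × k ≈ −1.511, so ΔY = k × (−c·ΔT) = (+$29.304 billion) / 0.5388 ≈ +$54 billion.

+$54 billion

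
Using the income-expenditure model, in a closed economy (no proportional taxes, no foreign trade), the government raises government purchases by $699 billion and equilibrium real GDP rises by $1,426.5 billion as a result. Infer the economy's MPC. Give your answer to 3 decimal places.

Implied spending multiplier k = ΔY/ΔG = 1,426.5/699 ≈ 2.0408.
Since k = 1/(1 − MPC), MPC = 1 − 1/k = 1 − ΔG/ΔY = 1 − 699/1,426.5 ≈ 0.510.

0.510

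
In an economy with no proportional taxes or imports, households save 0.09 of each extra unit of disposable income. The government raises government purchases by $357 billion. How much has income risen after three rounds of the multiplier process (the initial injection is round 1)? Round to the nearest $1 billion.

$978 billion

MPC = 1 − MPS = 1 − 0.09 = 0.91.
Round 1 adds ΔG = $357 billion; each later round is MPC = 0.91 times the previous.
After 3 rounds: 357 + 324.87 + 295.6317 = ΔG·(1 − c^3)/(1 − c) = 357 × (1 − 0.753571)/0.09 ≈ $978 billion.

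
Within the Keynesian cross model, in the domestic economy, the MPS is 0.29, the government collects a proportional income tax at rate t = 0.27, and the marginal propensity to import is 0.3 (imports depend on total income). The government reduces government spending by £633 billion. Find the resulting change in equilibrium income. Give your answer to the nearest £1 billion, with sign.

−£810 billion

MPC = 1 − MPS = 1 − 0.29 = 0.71.
Spending multiplier = 1/(1 − c(1−t) + m) = 1/(1 − 0.71×0.73 + 0.3) = 1/0.7817 ≈ 1.279.
ΔY = k × ΔG = (−£633 billion) / 0.7817 ≈ −£810 billion.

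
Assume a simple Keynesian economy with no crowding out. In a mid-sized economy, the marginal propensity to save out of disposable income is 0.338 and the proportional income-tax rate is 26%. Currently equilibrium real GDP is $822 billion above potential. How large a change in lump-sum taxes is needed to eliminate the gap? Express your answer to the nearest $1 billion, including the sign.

+$633 billion

MPC = 1 − MPS = 1 − 0.338 = 0.662.
Spending multiplier = 1/(1 − c(1−t)) = 1/(1 − 0.662×0.74) = 1/0.51012 ≈ 1.96.
Tax multiplier = −c·k = −0.662/0.51012 ≈ −1.298. Need ΔY = −$822 billion, so ΔT = ΔY/(−c·k) = −(−$822 billion) × 0.51012 / 0.662 ≈ +$633 billion.
The government should raise lump-sum taxes by $633 billion.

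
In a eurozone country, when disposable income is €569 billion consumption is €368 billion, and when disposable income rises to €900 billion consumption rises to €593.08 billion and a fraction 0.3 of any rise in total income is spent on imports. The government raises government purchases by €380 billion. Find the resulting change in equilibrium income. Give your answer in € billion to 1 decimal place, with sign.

MPC = ΔC/ΔYd = (593.08 − 368)/(900 − 569) = 225.08/331 = 0.68.
Expenditure multiplier = 1/(1 − c + m) = 1/(1 − 0.68 + 0.3) = 1/0.62 ≈ 1.613.
ΔY = k × ΔG = (+€380 billion) / 0.62 ≈ +€612.9 billion.

+€612.9 billion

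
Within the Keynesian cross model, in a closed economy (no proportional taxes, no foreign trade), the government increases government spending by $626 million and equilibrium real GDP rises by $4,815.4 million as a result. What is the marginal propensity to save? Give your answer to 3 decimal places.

0.130

Implied spending multiplier k = ΔY/ΔG = 4,815.4/626 ≈ 7.6923.
Since k = 1/(1 − MPC), MPC = 1 − 1/k = 1 − ΔG/ΔY = 1 − 626/4,815.4 ≈ 0.870.
MPS = 1 − MPC = 0.130.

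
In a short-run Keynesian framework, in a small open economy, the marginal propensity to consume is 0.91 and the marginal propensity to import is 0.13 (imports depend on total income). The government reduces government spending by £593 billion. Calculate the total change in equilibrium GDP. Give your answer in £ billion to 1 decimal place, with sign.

Expenditure multiplier = 1/(1 − c + m) = 1/(1 − 0.91 + 0.13) = 1/0.22 ≈ 4.545.
ΔY = k × ΔG = (−£593 billion) / 0.22 ≈ −£2,695.5 billion.

−£2,695.5 billion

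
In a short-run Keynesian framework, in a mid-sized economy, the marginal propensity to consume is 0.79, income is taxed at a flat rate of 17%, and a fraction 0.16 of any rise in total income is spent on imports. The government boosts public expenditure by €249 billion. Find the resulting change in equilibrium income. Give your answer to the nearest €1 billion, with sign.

+€494 billion

Spending multiplier = 1/(1 − c(1−t) + m) = 1/(1 − 0.79×0.83 + 0.16) = 1/0.5043 ≈ 1.983.
ΔY = k × ΔG = (+€249 billion) / 0.5043 ≈ +€494 billion.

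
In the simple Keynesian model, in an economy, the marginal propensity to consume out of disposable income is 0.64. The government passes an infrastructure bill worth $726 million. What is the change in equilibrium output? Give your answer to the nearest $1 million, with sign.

+$2,017 million

Expenditure multiplier = 1/(1 − MPC) = 1/(1 − 0.64) = 1/0.36 ≈ 2.778.
ΔY = k × ΔG = (+$726 million) / 0.36 ≈ +$2,017 million.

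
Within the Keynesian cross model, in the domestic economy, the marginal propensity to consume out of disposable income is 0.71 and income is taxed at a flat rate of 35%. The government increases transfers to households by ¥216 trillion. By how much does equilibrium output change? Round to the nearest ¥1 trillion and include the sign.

+¥285 trillion

The transfer change shifts disposable income by +¥216 trillion, so first-round consumption changes by c·ΔTR = 0.71 × (+¥216 trillion) = +¥153.36 trillion.
Expenditure multiplier = 1/(1 − c(1−t)) = 1/(1 − 0.71×0.65) = 1/0.5385 ≈ 1.857.
The transfer multiplier is c × k ≈ 1.318, so ΔY = k × (c·ΔTR) = (+¥153.36 trillion) / 0.5385 ≈ +¥285 trillion.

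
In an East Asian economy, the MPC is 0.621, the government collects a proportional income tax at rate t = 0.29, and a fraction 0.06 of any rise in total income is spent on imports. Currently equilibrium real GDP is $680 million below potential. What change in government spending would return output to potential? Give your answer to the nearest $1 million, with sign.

Spending multiplier = 1/(1 − c(1−t) + m) = 1/(1 − 0.621×0.71 + 0.06) = 1/0.61909 ≈ 1.615.
Need ΔY = +$680 million, so ΔG = ΔY/k = (+$680 million) × 0.61909 ≈ +$421 million.
The government should increase government spending by $421 million.

+$421 million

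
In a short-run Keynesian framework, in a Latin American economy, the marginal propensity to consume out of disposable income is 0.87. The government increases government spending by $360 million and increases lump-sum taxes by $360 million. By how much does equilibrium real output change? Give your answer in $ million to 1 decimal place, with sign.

+$360.0 million

Expenditure multiplier = 1/(1 − MPC) = 1/(1 − 0.87) = 1/0.13 ≈ 7.692.
ΔG contributes k·ΔG = (+$360 million) / 0.13 ≈ +$2,769.2 million.
ΔT of +$360 million changes first-round spending by −c·ΔT = −$313.2 million, contributing k·(−c·ΔT) = (−$313.2 million) / 0.13 ≈ −$2,409.2 million.
With ΔG = ΔT and no other leakages, the balanced-budget multiplier is 1, so ΔY = ΔG = +$360 million.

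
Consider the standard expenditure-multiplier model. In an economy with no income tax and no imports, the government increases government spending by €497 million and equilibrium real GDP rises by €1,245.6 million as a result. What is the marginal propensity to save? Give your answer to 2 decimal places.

0.40

Implied spending multiplier k = ΔY/ΔG = 1,245.6/497 ≈ 2.5062.
Since k = 1/(1 − MPC), MPC = 1 − 1/k = 1 − ΔG/ΔY = 1 − 497/1,245.6 ≈ 0.60.
MPS = 1 − MPC = 0.40.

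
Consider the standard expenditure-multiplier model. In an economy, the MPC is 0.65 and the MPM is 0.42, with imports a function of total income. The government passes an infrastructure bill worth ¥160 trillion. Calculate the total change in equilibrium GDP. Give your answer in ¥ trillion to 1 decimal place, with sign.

+¥207.8 trillion

Spending multiplier = 1/(1 − c + m) = 1/(1 − 0.65 + 0.42) = 1/0.77 ≈ 1.299.
ΔY = k × ΔG = (+¥160 trillion) / 0.77 ≈ +¥207.8 trillion.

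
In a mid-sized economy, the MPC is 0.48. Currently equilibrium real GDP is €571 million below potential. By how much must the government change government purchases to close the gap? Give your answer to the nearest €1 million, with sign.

+€297 million

Spending multiplier = 1/(1 − MPC) = 1/(1 − 0.48) = 1/0.52 ≈ 1.923.
Need ΔY = +€571 million, so ΔG = ΔY/k = (+€571 million) × 0.52 ≈ +€297 million.
The government should increase government purchases by €297 million.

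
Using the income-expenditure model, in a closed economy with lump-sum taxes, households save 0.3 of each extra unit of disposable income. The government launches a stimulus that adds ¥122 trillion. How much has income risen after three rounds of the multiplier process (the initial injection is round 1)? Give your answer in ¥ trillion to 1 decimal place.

MPC = 1 − MPS = 1 − 0.3 = 0.7.
Round 1 adds ΔG = ¥122 trillion; each later round is MPC = 0.7 times the previous.
After 3 rounds: 122 + 85.4 + 59.78 = ΔG·(1 − c^3)/(1 − c) = 122 × (1 − 0.343)/0.3 ≈ ¥267.2 trillion.

¥267.2 trillion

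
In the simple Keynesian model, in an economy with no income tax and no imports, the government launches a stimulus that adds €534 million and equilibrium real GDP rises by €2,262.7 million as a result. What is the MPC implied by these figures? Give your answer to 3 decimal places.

Implied spending multiplier k = ΔY/ΔG = 2,262.7/534 ≈ 4.2373.
Since k = 1/(1 − MPC), MPC = 1 − 1/k = 1 − ΔG/ΔY = 1 − 534/2,262.7 ≈ 0.764.

0.764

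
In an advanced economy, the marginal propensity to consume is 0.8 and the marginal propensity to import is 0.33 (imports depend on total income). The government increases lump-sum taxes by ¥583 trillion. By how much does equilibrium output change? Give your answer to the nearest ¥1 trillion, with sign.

A lump-sum tax change of +¥583 trillion shifts disposable income by −¥583 trillion; first-round consumption changes by −c × ΔT = −0.8 × (+¥583 trillion) = −¥466.4 trillion.
Expenditure multiplier = 1/(1 − c + m) = 1/(1 − 0.8 + 0.33) = 1/0.53 ≈ 1.887.
The tax multiplier is −c × k ≈ −1.509, so ΔY = k × (−c·ΔT) = (−¥466.4 trillion) / 0.53 = −¥880 trillion.

−¥880 trillion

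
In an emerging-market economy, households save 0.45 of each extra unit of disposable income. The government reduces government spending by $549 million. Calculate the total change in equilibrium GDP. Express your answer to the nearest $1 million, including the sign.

−$1,220 million

MPC = 1 − MPS = 1 − 0.45 = 0.55.
Expenditure multiplier = 1/(1 − MPC) = 1/(1 − 0.55) = 1/0.45 ≈ 2.222.
ΔY = k × ΔG = (−$549 million) / 0.45 = −$1,220 million.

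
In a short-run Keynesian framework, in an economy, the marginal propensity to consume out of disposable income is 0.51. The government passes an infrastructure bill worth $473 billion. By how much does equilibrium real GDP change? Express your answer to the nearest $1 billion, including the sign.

+$965 billion

Government-spending multiplier = 1/(1 − MPC) = 1/(1 − 0.51) = 1/0.49 ≈ 2.041.
ΔY = k × ΔG = (+$473 billion) / 0.49 ≈ +$965 billion.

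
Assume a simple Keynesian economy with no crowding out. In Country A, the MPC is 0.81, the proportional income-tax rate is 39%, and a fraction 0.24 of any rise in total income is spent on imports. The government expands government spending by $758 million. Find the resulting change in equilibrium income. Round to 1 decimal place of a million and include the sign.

Spending multiplier = 1/(1 − c(1−t) + m) = 1/(1 − 0.81×0.61 + 0.24) = 1/0.7459 ≈ 1.341.
ΔY = k × ΔG = (+$758 million) / 0.7459 ≈ +$1,016.2 million.

+$1,016.2 million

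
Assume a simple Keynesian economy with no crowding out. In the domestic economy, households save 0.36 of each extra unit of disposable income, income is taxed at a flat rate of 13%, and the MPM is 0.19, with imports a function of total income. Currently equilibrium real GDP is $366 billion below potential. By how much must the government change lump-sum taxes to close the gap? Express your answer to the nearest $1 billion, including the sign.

MPC = 1 − MPS = 1 − 0.36 = 0.64.
Spending multiplier = 1/(1 − c(1−t) + m) = 1/(1 − 0.64×0.87 + 0.19) = 1/0.6332 ≈ 1.579.
Tax multiplier = −c·k = −0.64/0.6332 ≈ −1.011. Need ΔY = +$366 billion, so ΔT = ΔY/(−c·k) = −(+$366 billion) × 0.6332 / 0.64 ≈ −$362 billion.
The government should cut lump-sum taxes by $362 billion.

−$362 billion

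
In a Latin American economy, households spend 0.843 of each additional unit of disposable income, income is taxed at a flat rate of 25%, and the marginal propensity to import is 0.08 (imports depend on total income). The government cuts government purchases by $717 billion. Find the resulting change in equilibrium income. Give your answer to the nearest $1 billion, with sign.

−$1,601 billion

Spending multiplier = 1/(1 − c(1−t) + m) = 1/(1 − 0.843×0.75 + 0.08) = 1/0.44775 ≈ 2.233.
ΔY = k × ΔG = (−$717 billion) / 0.44775 ≈ −$1,601 billion.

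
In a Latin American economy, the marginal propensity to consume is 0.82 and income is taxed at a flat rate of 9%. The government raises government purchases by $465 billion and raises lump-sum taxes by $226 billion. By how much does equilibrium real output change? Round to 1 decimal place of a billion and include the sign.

+$1,102.0 billion

Expenditure multiplier = 1/(1 − c(1−t)) = 1/(1 − 0.82×0.91) = 1/0.2538 ≈ 3.94.
ΔG contributes k·ΔG = (+$465 billion) / 0.2538 ≈ +$1,832.2 billion.
ΔT of +$226 billion changes first-round spending by −c·ΔT = −$185.32 billion, contributing k·(−c·ΔT) = (−$185.32 billion) / 0.2538 ≈ −$730.2 billion.
Net ΔY = k(ΔG − c·ΔT) = (+$279.68 billion) / 0.2538 ≈ +$1,102 billion.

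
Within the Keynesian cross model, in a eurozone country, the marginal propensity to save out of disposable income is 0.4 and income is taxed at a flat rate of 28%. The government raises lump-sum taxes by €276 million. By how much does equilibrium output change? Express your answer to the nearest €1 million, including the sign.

MPC = 1 − MPS = 1 − 0.4 = 0.6.
A lump-sum tax change of +€276 million shifts disposable income by −€276 million; first-round consumption changes by −c × ΔT = −0.6 × (+€276 million) = −€165.6 million.
Expenditure multiplier = 1/(1 − c(1−t)) = 1/(1 − 0.6×0.72) = 1/0.568 ≈ 1.761.
The tax multiplier is −c × k ≈ −1.056, so ΔY = k × (−c·ΔT) = (−€165.6 million) / 0.568 ≈ −€292 million.

−€292 million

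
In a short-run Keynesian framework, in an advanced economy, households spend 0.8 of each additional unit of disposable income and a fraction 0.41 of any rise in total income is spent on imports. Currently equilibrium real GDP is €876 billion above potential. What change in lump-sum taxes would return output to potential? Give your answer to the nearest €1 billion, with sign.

Spending multiplier = 1/(1 − c + m) = 1/(1 − 0.8 + 0.41) = 1/0.61 ≈ 1.639.
Tax multiplier = −c·k = −0.8/0.61 ≈ −1.311. Need ΔY = −€876 billion, so ΔT = ΔY/(−c·k) = −(−€876 billion) × 0.61 / 0.8 ≈ +€668 billion.
The government should raise lump-sum taxes by €668 billion.

+€668 billion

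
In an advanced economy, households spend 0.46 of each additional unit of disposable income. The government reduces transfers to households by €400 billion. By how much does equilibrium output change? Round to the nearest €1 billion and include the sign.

−€341 billion

The transfer change shifts disposable income by −€400 billion, so first-round consumption changes by c·ΔTR = 0.46 × (−€400 billion) = −€184 billion.
Expenditure multiplier = 1/(1 − MPC) = 1/(1 − 0.46) = 1/0.54 ≈ 1.852.
The transfer multiplier is c × k ≈ 0.852, so ΔY = k × (c·ΔTR) = (−€184 billion) / 0.54 ≈ −€341 billion.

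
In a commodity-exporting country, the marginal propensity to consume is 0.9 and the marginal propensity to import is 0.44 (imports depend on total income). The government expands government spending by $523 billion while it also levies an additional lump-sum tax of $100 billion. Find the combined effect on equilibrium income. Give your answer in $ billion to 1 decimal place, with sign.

Expenditure multiplier = 1/(1 − c + m) = 1/(1 − 0.9 + 0.44) = 1/0.54 ≈ 1.852.
ΔG contributes k·ΔG = (+$523 billion) / 0.54 ≈ +$968.5 billion.
ΔT of +$100 billion changes first-round spending by −c·ΔT = −$90 billion, contributing k·(−c·ΔT) = (−$90 billion) / 0.54 ≈ −$166.7 billion.
Net ΔY = k(ΔG − c·ΔT) = (+$433 billion) / 0.54 ≈ +$801.9 billion.

+$801.9 billion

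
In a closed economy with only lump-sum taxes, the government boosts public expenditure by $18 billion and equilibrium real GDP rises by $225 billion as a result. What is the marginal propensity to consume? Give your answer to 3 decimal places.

0.920

Implied spending multiplier k = ΔY/ΔG = 225/18 = 12.5.
Since k = 1/(1 − MPC), MPC = 1 − 1/k = 1 − ΔG/ΔY = 1 − 18/225 = 0.920.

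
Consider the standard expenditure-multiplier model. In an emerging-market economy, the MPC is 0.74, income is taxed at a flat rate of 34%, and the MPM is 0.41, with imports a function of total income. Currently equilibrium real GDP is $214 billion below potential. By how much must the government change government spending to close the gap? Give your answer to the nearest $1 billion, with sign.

+$197 billion

Spending multiplier = 1/(1 − c(1−t) + m) = 1/(1 − 0.74×0.66 + 0.41) = 1/0.9216 ≈ 1.085.
Need ΔY = +$214 billion, so ΔG = ΔY/k = (+$214 billion) × 0.9216 ≈ +$197 billion.
The government should increase government spending by $197 billion.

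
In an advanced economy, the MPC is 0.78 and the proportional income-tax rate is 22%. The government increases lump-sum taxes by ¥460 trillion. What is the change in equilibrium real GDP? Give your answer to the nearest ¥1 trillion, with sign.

A lump-sum tax change of +¥460 trillion shifts disposable income by −¥460 trillion; first-round consumption changes by −c × ΔT = −0.78 × (+¥460 trillion) = −¥358.8 trillion.
Expenditure multiplier = 1/(1 − c(1−t)) = 1/(1 − 0.78×0.78) = 1/0.3916 ≈ 2.554.
The tax multiplier is −c × k ≈ −1.992, so ΔY = k × (−c·ΔT) = (−¥358.8 trillion) / 0.3916 ≈ −¥916 trillion.

−¥916 trillion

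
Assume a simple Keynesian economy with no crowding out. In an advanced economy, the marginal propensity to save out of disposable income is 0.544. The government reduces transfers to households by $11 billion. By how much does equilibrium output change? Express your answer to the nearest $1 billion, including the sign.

−$9 billion

MPC = 1 − MPS = 1 − 0.544 = 0.456.
The transfer change shifts disposable income by −$11 billion, so first-round consumption changes by c·ΔTR = 0.456 × (−$11 billion) = −$5.016 billion.
Expenditure multiplier = 1/(1 − MPC) = 1/(1 − 0.456) = 1/0.544 ≈ 1.838.
The transfer multiplier is c × k ≈ 0.838, so ΔY = k × (c·ΔTR) = (−$5.016 billion) / 0.544 ≈ −$9 billion.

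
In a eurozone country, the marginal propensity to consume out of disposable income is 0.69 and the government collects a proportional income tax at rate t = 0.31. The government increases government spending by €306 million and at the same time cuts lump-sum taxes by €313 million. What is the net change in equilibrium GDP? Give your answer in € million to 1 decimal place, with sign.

Expenditure multiplier = 1/(1 − c(1−t)) = 1/(1 − 0.69×0.69) = 1/0.5239 ≈ 1.909.
ΔG contributes k·ΔG = (+€306 million) / 0.5239 ≈ +€584.1 million.
ΔT of −€313 million changes first-round spending by −c·ΔT = +€215.97 million, contributing k·(−c·ΔT) = (+€215.97 million) / 0.5239 ≈ +€412.2 million.
Net ΔY = k(ΔG − c·ΔT) = (+€521.97 million) / 0.5239 ≈ +€996.3 million.

+€996.3 million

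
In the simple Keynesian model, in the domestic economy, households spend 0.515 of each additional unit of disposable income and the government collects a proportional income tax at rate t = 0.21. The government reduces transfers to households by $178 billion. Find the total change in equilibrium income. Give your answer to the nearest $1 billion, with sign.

−$155 billion

The transfer change shifts disposable income by −$178 billion, so first-round consumption changes by c·ΔTR = 0.515 × (−$178 billion) = −$91.67 billion.
Expenditure multiplier = 1/(1 − c(1−t)) = 1/(1 − 0.515×0.79) = 1/0.59315 ≈ 1.686.
The transfer multiplier is c × k ≈ 0.868, so ΔY = k × (c·ΔTR) = (−$91.67 billion) / 0.59315 ≈ −$155 billion.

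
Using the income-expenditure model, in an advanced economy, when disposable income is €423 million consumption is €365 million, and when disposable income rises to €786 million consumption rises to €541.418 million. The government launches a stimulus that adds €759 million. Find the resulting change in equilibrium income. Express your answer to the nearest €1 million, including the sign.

+€1,477 million

MPC = ΔC/ΔYd = (541.418 − 365)/(786 − 423) = 176.418/363 = 0.486.
Spending multiplier = 1/(1 − MPC) = 1/(1 − 0.486) = 1/0.514 ≈ 1.946.
ΔY = k × ΔG = (+€759 million) / 0.514 ≈ +€1,477 million.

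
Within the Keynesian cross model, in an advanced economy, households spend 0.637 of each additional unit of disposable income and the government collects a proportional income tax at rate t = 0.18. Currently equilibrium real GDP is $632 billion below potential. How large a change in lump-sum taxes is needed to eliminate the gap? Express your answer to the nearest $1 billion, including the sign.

Spending multiplier = 1/(1 − c(1−t)) = 1/(1 − 0.637×0.82) = 1/0.47766 ≈ 2.094.
Tax multiplier = −c·k = −0.637/0.47766 ≈ −1.334. Need ΔY = +$632 billion, so ΔT = ΔY/(−c·k) = −(+$632 billion) × 0.47766 / 0.637 ≈ −$474 billion.
The government should cut lump-sum taxes by $474 billion.

−$474 billion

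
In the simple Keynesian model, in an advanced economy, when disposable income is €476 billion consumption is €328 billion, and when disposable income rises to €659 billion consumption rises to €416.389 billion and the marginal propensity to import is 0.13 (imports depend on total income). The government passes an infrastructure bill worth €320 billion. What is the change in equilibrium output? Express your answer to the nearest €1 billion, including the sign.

MPC = ΔC/ΔYd = (416.389 − 328)/(659 − 476) = 88.389/183 = 0.483.
Expenditure multiplier = 1/(1 − c + m) = 1/(1 − 0.483 + 0.13) = 1/0.647 ≈ 1.546.
ΔY = k × ΔG = (+€320 billion) / 0.647 ≈ +€495 billion.

+€495 billion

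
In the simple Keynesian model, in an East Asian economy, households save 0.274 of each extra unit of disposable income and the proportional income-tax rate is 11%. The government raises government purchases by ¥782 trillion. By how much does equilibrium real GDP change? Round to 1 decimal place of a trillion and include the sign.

+¥2,209.9 trillion

MPC = 1 − MPS = 1 − 0.274 = 0.726.
Government-spending multiplier = 1/(1 − c(1−t)) = 1/(1 − 0.726×0.89) = 1/0.35386 ≈ 2.826.
ΔY = k × ΔG = (+¥782 trillion) / 0.35386 ≈ +¥2,209.9 trillion.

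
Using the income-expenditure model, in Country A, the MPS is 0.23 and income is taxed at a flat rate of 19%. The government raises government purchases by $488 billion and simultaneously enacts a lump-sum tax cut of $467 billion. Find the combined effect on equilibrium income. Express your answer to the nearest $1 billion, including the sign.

MPC = 1 − MPS = 1 − 0.23 = 0.77.
Expenditure multiplier = 1/(1 − c(1−t)) = 1/(1 − 0.77×0.81) = 1/0.3763 ≈ 2.657.
ΔG contributes k·ΔG = (+$488 billion) / 0.3763 ≈ +$1,296.8 billion.
ΔT of −$467 billion changes first-round spending by −c·ΔT = +$359.59 billion, contributing k·(−c·ΔT) = (+$359.59 billion) / 0.3763 ≈ +$955.6 billion.
Net ΔY = k(ΔG − c·ΔT) = (+$847.59 billion) / 0.3763 ≈ +$2,252 billion.

+$2,252 billion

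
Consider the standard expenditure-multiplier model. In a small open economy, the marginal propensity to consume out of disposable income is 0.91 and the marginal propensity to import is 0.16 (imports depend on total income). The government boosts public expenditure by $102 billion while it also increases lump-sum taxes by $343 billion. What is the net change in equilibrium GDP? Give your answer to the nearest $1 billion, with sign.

Expenditure multiplier = 1/(1 − c + m) = 1/(1 − 0.91 + 0.16) = 1/0.25 = 4.
ΔG contributes k·ΔG = (+$102 billion) / 0.25 = +$408 billion.
ΔT of +$343 billion changes first-round spending by −c·ΔT = −$312.13 billion, contributing k·(−c·ΔT) = (−$312.13 billion) / 0.25 ≈ −$1,248.5 billion.
Net ΔY = k(ΔG − c·ΔT) = (−$210.13 billion) / 0.25 ≈ −$841 billion.

−$841 billion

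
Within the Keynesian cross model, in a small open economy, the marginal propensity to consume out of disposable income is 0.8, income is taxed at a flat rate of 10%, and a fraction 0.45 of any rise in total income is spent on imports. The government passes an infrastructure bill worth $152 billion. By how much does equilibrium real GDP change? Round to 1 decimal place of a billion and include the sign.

+$208.2 billion

Spending multiplier = 1/(1 − c(1−t) + m) = 1/(1 − 0.8×0.9 + 0.45) = 1/0.73 ≈ 1.37.
ΔY = k × ΔG = (+$152 billion) / 0.73 ≈ +$208.2 billion.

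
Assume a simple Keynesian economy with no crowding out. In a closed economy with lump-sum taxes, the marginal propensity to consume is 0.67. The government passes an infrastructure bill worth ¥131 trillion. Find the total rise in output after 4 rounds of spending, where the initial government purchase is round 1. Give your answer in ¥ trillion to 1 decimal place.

¥317.0 trillion

Round 1 adds ΔG = ¥131 trillion; each later round is MPC = 0.67 times the previous.
After 4 rounds: 131 + 87.77 + 58.8059 + 39.399953 = ΔG·(1 − c^4)/(1 − c) = 131 × (1 − 0.20151121)/0.33 ≈ ¥317 trillion.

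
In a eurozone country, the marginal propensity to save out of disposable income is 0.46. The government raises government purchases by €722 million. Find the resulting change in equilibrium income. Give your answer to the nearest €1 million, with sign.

MPC = 1 − MPS = 1 − 0.46 = 0.54.
Spending multiplier = 1/(1 − MPC) = 1/(1 − 0.54) = 1/0.46 ≈ 2.174.
ΔY = k × ΔG = (+€722 million) / 0.46 ≈ +€1,570 million.

+€1,570 million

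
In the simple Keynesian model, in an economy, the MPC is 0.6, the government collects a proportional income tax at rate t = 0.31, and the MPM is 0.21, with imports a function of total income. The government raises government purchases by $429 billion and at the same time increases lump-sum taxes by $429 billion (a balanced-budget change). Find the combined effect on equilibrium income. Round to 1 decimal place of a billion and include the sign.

+$215.6 billion

Expenditure multiplier = 1/(1 − c(1−t) + m) = 1/(1 − 0.6×0.69 + 0.21) = 1/0.796 ≈ 1.256.
ΔG contributes k·ΔG = (+$429 billion) / 0.796 ≈ +$538.9 billion.
ΔT of +$429 billion changes first-round spending by −c·ΔT = −$257.4 billion, contributing k·(−c·ΔT) = (−$257.4 billion) / 0.796 ≈ −$323.4 billion.
Net ΔY = k(ΔG − c·ΔT) = (+$171.6 billion) / 0.796 ≈ +$215.6 billion.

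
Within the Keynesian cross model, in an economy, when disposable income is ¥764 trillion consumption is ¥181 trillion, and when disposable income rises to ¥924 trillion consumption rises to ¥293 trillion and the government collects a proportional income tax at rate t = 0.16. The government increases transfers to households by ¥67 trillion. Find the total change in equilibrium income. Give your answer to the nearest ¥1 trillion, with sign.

+¥114 trillion

MPC = ΔC/ΔYd = (293 − 181)/(924 − 764) = 112/160 = 0.7.
The transfer change shifts disposable income by +¥67 trillion, so first-round consumption changes by c·ΔTR = 0.7 × (+¥67 trillion) = +¥46.9 trillion.
Expenditure multiplier = 1/(1 − c(1−t)) = 1/(1 − 0.7×0.84) = 1/0.412 ≈ 2.427.
The transfer multiplier is c × k ≈ 1.699, so ΔY = k × (c·ΔTR) = (+¥46.9 trillion) / 0.412 ≈ +¥114 trillion.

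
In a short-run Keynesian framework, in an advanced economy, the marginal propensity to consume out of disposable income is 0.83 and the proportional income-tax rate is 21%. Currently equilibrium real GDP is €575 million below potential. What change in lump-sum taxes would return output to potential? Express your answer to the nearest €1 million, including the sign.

Spending multiplier = 1/(1 − c(1−t)) = 1/(1 − 0.83×0.79) = 1/0.3443 ≈ 2.904.
Tax multiplier = −c·k = −0.83/0.3443 ≈ −2.411. Need ΔY = +€575 million, so ΔT = ΔY/(−c·k) = −(+€575 million) × 0.3443 / 0.83 ≈ −€239 million.
The government should cut lump-sum taxes by €239 million.

−€239 million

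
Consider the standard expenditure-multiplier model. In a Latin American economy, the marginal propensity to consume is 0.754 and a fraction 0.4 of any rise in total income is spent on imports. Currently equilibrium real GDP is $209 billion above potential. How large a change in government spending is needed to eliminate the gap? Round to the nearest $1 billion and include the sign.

−$135 billion

Spending multiplier = 1/(1 − c + m) = 1/(1 − 0.754 + 0.4) = 1/0.646 ≈ 1.548.
Need ΔY = −$209 billion, so ΔG = ΔY/k = (−$209 billion) × 0.646 ≈ −$135 billion.
The government should cut government spending by $135 billion.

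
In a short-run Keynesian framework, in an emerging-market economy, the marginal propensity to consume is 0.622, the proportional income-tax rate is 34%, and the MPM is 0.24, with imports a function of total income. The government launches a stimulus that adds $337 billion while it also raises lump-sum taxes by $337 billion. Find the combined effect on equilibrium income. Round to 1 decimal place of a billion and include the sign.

Expenditure multiplier = 1/(1 − c(1−t) + m) = 1/(1 − 0.622×0.66 + 0.24) = 1/0.82948 ≈ 1.206.
ΔG contributes k·ΔG = (+$337 billion) / 0.82948 ≈ +$406.3 billion.
ΔT of +$337 billion changes first-round spending by −c·ΔT = −$209.614 billion, contributing k·(−c·ΔT) = (−$209.614 billion) / 0.82948 ≈ −$252.7 billion.
Net ΔY = k(ΔG − c·ΔT) = (+$127.386 billion) / 0.82948 ≈ +$153.6 billion.

+$153.6 billion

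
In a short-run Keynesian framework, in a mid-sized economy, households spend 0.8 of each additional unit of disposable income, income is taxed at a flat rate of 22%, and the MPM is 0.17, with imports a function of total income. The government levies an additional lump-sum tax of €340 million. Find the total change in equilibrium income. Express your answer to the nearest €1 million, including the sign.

−€498 million

A lump-sum tax change of +€340 million shifts disposable income by −€340 million; first-round consumption changes by −c × ΔT = −0.8 × (+€340 million) = −€272 million.
Expenditure multiplier = 1/(1 − c(1−t) + m) = 1/(1 − 0.8×0.78 + 0.17) = 1/0.546 ≈ 1.832.
The tax multiplier is −c × k ≈ −1.465, so ΔY = k × (−c·ΔT) = (−€272 million) / 0.546 ≈ −€498 million.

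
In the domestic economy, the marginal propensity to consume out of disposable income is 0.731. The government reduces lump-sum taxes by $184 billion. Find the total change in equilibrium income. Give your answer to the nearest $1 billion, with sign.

+$500 billion

A lump-sum tax change of −$184 billion shifts disposable income by +$184 billion; first-round consumption changes by −c × ΔT = −0.731 × (−$184 billion) = +$134.504 billion.
Expenditure multiplier = 1/(1 − MPC) = 1/(1 − 0.731) = 1/0.269 ≈ 3.717.
The tax multiplier is −c × k ≈ −2.717, so ΔY = k × (−c·ΔT) = (+$134.504 billion) / 0.269 ≈ +$500 billion.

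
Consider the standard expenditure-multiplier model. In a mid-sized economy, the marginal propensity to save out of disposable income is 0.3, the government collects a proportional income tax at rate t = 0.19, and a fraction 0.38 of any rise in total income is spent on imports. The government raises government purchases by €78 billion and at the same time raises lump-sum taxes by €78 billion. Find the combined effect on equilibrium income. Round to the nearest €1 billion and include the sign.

+€29 billion

MPC = 1 − MPS = 1 − 0.3 = 0.7.
Expenditure multiplier = 1/(1 − c(1−t) + m) = 1/(1 − 0.7×0.81 + 0.38) = 1/0.813 ≈ 1.23.
ΔG contributes k·ΔG = (+€78 billion) / 0.813 ≈ +€95.9 billion.
ΔT of +€78 billion changes first-round spending by −c·ΔT = −€54.6 billion, contributing k·(−c·ΔT) = (−€54.6 billion) / 0.813 ≈ −€67.2 billion.
Net ΔY = k(ΔG − c·ΔT) = (+€23.4 billion) / 0.813 ≈ +€29 billion.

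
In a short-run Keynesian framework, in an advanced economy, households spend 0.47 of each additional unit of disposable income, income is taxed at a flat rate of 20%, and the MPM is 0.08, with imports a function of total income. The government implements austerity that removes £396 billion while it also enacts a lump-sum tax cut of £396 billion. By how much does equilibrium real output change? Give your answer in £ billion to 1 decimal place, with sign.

Expenditure multiplier = 1/(1 − c(1−t) + m) = 1/(1 − 0.47×0.8 + 0.08) = 1/0.704 ≈ 1.42.
ΔG contributes k·ΔG = (−£396 billion) / 0.704 = −£562.5 billion.
ΔT of −£396 billion changes first-round spending by −c·ΔT = +£186.12 billion, contributing k·(−c·ΔT) = (+£186.12 billion) / 0.704 ≈ +£264.4 billion.
Net ΔY = k(ΔG − c·ΔT) = (−£209.88 billion) / 0.704 ≈ −£298.1 billion.

−£298.1 billion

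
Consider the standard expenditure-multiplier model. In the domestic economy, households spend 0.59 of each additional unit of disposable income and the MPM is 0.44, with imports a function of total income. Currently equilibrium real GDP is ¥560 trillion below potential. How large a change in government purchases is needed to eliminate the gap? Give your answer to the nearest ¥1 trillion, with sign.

Spending multiplier = 1/(1 − c + m) = 1/(1 − 0.59 + 0.44) = 1/0.85 ≈ 1.176.
Need ΔY = +¥560 trillion, so ΔG = ΔY/k = (+¥560 trillion) × 0.85 = +¥476 trillion.
The government should increase government purchases by ¥476 trillion.

+¥476 trillion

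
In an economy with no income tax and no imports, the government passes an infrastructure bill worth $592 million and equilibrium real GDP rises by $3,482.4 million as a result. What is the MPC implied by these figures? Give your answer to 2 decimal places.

Implied spending multiplier k = ΔY/ΔG = 3,482.4/592 ≈ 5.8824.
Since k = 1/(1 − MPC), MPC = 1 − 1/k = 1 − ΔG/ΔY = 1 − 592/3,482.4 ≈ 0.83.

0.83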